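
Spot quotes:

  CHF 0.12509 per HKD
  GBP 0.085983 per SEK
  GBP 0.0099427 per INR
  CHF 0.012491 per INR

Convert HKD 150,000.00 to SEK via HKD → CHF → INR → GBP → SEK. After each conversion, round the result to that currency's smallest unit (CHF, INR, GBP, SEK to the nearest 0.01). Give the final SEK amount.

HKD 150,000.00 × 0.12509 = CHF 18,763.50
CHF 18,763.50 ÷ 0.012491 = INR 1,502,161.56
INR 1,502,161.56 × 0.0099427 = GBP 14,935.54
GBP 14,935.54 ÷ 0.085983 = SEK 173,703.41

SEK 173,703.41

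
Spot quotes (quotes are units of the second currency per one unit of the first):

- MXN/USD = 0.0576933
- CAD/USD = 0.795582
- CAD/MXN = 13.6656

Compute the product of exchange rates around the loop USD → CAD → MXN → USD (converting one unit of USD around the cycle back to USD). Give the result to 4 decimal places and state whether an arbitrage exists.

Around USD → CAD → MXN → USD: 1 ÷ 0.795582 × 13.6656 × 0.0576933 = 0.990990
Product < 1; profitable direction is USD → MXN → CAD → USD.

0.9910 (arbitrage exists)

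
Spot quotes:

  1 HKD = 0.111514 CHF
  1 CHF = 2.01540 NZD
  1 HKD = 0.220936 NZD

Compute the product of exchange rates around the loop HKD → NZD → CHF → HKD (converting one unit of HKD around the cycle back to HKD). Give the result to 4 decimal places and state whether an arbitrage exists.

0.9831 (arbitrage exists)

Around HKD → NZD → CHF → HKD: 1 × 0.220936 ÷ 2.01540 ÷ 0.111514 = 0.983051
Product < 1; profitable direction is HKD → CHF → NZD → HKD.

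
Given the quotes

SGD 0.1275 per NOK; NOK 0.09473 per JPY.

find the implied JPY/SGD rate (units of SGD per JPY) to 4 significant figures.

1 JPY × 0.09473 = 0.09473 NOK
0.09473 NOK × 0.1275 = 0.0120781 SGD

JPY/SGD = 0.01208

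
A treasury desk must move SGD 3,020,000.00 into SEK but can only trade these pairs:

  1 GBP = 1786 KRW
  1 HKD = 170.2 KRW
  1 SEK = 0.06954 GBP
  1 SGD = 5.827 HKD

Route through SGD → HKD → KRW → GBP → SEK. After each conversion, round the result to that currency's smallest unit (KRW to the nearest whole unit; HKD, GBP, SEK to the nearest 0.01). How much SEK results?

SGD 3,020,000.00 × 5.827 = HKD 17,597,540.00
HKD 17,597,540.00 × 170.2 = KRW 2,995,101,308
KRW 2,995,101,308 ÷ 1786 = GBP 1,676,988.41
GBP 1,676,988.41 ÷ 0.06954 = SEK 24,115,450.24

SEK 24,115,450.24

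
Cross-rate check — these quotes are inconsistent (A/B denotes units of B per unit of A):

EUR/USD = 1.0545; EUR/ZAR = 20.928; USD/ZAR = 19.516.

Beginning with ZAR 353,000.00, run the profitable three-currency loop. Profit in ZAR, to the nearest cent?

Profit: ZAR 5,975.69

Profitable loop is ZAR → USD → EUR → ZAR:
ZAR 353,000.00 ÷ 19.516 = USD 18,087.72
USD 18,087.72 ÷ 1.0545 = EUR 17,152.89
EUR 17,152.89 × 20.928 = ZAR 358,975.69
Profit = ZAR 358,975.69 − ZAR 353,000.00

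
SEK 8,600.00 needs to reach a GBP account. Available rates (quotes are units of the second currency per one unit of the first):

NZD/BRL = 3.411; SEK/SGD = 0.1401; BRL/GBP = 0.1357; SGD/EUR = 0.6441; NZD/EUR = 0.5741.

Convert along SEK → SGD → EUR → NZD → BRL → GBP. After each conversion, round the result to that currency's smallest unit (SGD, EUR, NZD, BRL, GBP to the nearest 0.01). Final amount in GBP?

SEK 8,600.00 × 0.1401 = SGD 1,204.86
SGD 1,204.86 × 0.6441 = EUR 776.05
EUR 776.05 ÷ 0.5741 = NZD 1,351.77
NZD 1,351.77 × 3.411 = BRL 4,610.89
BRL 4,610.89 × 0.1357 = GBP 625.70

GBP 625.70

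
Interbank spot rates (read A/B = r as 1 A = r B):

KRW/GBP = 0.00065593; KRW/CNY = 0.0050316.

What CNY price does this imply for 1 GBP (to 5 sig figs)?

1 GBP ÷ 0.00065593 = 1524.55 KRW
1524.55 KRW × 0.0050316 = 7.67094 CNY

GBP/CNY = 7.6709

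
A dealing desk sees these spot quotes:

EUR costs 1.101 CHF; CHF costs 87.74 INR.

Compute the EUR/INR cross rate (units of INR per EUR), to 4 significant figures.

EUR/INR = 96.60

1 EUR × 1.101 = 1.101 CHF
1.101 CHF × 87.74 = 96.6017 INR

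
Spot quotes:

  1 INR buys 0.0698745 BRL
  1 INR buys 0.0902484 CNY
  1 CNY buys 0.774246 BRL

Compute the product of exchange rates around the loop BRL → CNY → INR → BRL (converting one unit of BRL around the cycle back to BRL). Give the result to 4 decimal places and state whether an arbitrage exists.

Around BRL → CNY → INR → BRL: 1 ÷ 0.774246 ÷ 0.0902484 × 0.0698745 = 1.000001
Product ≈ 1 (deviation 0.000%, within rounding noise).

1.0000 (no arbitrage)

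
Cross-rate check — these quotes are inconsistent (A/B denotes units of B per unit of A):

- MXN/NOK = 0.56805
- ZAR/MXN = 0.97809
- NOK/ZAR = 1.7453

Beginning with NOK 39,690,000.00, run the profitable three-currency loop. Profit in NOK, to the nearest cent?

Profit: NOK 1,240,365.93

Profitable loop is NOK → MXN → ZAR → NOK:
NOK 39,690,000.00 ÷ 0.56805 = MXN 69,870,609.98
MXN 69,870,609.98 ÷ 0.97809 = ZAR 71,435,767.65
ZAR 71,435,767.65 ÷ 1.7453 = NOK 40,930,365.93
Profit = NOK 40,930,365.93 − NOK 39,690,000.00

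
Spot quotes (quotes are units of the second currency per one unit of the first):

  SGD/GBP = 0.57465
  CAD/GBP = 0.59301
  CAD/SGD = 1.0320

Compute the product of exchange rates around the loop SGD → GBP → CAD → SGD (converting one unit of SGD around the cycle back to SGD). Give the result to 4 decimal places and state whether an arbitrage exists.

1.0000 (no arbitrage)

Around SGD → GBP → CAD → SGD: 1 × 0.57465 ÷ 0.59301 × 1.0320 = 1.000049
Product ≈ 1 (deviation 0.005%, within rounding noise).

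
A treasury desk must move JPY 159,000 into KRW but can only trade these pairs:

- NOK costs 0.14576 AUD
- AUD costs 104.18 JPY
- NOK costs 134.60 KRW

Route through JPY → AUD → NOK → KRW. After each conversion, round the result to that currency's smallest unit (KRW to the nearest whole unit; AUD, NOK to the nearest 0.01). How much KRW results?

JPY 159,000 ÷ 104.18 = AUD 1,526.20
AUD 1,526.20 ÷ 0.14576 = NOK 10,470.64
NOK 10,470.64 × 134.60 = KRW 1,409,348

KRW 1,409,348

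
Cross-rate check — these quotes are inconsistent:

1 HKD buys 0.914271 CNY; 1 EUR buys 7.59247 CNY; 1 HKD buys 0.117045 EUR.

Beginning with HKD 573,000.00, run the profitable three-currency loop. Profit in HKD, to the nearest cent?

Profitable loop is HKD → CNY → EUR → HKD:
HKD 573,000.00 × 0.914271 = CNY 523,877.28
CNY 523,877.28 ÷ 7.59247 = EUR 68,999.59
EUR 68,999.59 ÷ 0.117045 = HKD 589,513.31
Profit = HKD 589,513.31 − HKD 573,000.00

Profit: HKD 16,513.31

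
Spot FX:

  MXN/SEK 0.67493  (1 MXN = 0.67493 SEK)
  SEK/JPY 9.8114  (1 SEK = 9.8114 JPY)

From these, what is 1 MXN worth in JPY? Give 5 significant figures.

1 MXN × 0.67493 = 0.67493 SEK
0.67493 SEK × 9.8114 = 6.62201 JPY

MXN/JPY = 6.6220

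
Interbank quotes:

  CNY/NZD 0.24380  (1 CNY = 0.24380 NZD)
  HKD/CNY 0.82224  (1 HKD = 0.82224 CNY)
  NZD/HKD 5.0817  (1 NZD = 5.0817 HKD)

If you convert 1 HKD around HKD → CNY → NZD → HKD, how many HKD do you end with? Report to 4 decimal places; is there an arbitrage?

Around HKD → CNY → NZD → HKD: 1 × 0.82224 × 0.24380 × 5.0817 = 1.018688
Product > 1; profitable direction is HKD → CNY → NZD → HKD.

1.0187 (arbitrage exists)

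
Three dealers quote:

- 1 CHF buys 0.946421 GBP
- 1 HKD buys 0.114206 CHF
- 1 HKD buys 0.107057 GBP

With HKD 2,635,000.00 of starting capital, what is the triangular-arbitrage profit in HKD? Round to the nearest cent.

Profit: HKD 25,350.38

Profitable loop is HKD → CHF → GBP → HKD:
HKD 2,635,000.00 × 0.114206 = CHF 300,932.81
CHF 300,932.81 × 0.946421 = GBP 284,809.13
GBP 284,809.13 ÷ 0.107057 = HKD 2,660,350.38
Profit = HKD 2,660,350.38 − HKD 2,635,000.00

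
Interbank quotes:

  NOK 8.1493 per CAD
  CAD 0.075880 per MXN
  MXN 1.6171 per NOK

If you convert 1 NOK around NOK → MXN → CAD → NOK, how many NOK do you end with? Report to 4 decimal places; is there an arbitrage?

1.0000 (no arbitrage)

Around NOK → MXN → CAD → NOK: 1 × 1.6171 × 0.075880 × 8.1493 = 0.999964
Product ≈ 1 (deviation 0.004%, within rounding noise).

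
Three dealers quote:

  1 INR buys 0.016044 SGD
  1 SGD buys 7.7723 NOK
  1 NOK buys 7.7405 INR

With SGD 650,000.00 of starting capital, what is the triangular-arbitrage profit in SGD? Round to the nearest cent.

Profit: SGD 23,413.99

Profitable loop is SGD → INR → NOK → SGD:
SGD 650,000.00 ÷ 0.016044 = INR 40,513,587.63
INR 40,513,587.63 ÷ 7.7405 = NOK 5,233,975.54
NOK 5,233,975.54 ÷ 7.7723 = SGD 673,413.99
Profit = SGD 673,413.99 − SGD 650,000.00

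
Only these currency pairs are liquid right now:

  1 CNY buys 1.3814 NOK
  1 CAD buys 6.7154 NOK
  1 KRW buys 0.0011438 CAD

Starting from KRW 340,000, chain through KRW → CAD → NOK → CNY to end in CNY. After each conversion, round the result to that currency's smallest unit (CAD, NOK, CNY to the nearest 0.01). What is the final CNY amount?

KRW 340,000 × 0.0011438 = CAD 388.89
CAD 388.89 × 6.7154 = NOK 2,611.55
NOK 2,611.55 ÷ 1.3814 = CNY 1,890.51

CNY 1,890.51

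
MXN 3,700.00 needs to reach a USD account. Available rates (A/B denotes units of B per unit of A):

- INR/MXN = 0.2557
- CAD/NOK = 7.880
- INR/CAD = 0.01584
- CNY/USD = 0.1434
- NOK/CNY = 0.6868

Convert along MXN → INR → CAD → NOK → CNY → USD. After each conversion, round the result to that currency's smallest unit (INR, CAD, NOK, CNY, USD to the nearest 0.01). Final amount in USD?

USD 177.88

MXN 3,700.00 ÷ 0.2557 = INR 14,470.08
INR 14,470.08 × 0.01584 = CAD 229.21
CAD 229.21 × 7.880 = NOK 1,806.17
NOK 1,806.17 × 0.6868 = CNY 1,240.48
CNY 1,240.48 × 0.1434 = USD 177.88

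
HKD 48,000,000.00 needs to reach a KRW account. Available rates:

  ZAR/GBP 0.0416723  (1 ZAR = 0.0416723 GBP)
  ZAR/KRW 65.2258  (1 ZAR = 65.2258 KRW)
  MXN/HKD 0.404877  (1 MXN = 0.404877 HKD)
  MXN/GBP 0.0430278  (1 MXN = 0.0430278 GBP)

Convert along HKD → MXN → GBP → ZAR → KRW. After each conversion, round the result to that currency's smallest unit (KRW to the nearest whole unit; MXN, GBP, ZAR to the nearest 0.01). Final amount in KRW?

HKD 48,000,000.00 ÷ 0.404877 = MXN 118,554,523.97
MXN 118,554,523.97 × 0.0430278 = GBP 5,101,140.35
GBP 5,101,140.35 ÷ 0.0416723 = ZAR 122,410,818.46
ZAR 122,410,818.46 × 65.2258 = KRW 7,984,343,563

KRW 7,984,343,563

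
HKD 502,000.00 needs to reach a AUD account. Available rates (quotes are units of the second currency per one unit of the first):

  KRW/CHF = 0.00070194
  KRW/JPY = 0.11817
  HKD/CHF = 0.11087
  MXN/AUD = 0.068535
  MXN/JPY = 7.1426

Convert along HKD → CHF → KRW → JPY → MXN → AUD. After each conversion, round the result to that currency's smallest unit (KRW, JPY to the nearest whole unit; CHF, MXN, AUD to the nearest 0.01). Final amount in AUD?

HKD 502,000.00 × 0.11087 = CHF 55,656.74
CHF 55,656.74 ÷ 0.00070194 = KRW 79,289,882
KRW 79,289,882 × 0.11817 = JPY 9,369,685
JPY 9,369,685 ÷ 7.1426 = MXN 1,311,803.12
MXN 1,311,803.12 × 0.068535 = AUD 89,904.43

AUD 89,904.43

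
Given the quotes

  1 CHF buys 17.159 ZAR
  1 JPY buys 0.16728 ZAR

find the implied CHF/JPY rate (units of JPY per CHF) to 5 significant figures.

1 CHF × 17.159 = 17.159 ZAR
17.159 ZAR ÷ 0.16728 = 102.577 JPY

CHF/JPY = 102.58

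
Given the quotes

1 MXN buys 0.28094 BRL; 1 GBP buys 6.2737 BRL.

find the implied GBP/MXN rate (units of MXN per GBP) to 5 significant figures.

1 GBP × 6.2737 = 6.2737 BRL
6.2737 BRL ÷ 0.28094 = 22.3311 MXN

GBP/MXN = 22.331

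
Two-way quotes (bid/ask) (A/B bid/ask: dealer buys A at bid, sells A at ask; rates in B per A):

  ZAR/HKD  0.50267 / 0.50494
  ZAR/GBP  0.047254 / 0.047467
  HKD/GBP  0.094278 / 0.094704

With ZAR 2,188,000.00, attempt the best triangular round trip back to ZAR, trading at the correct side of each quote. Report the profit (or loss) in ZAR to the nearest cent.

Net result: ZAR -3,516.04 (no profitable arbitrage after spreads)

Best loop ZAR → HKD → GBP → ZAR:
ZAR 2,188,000.00 × 0.50267 (sell ZAR at bid) = HKD 1,099,841.96
HKD 1,099,841.96 × 0.094278 (sell HKD at bid) = GBP 103,690.90
GBP 103,690.90 ÷ 0.047467 (buy ZAR at ask) = ZAR 2,184,483.96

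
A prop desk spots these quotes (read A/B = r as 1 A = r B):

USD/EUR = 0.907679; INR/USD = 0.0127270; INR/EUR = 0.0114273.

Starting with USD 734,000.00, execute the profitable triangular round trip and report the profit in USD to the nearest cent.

Profitable loop is USD → EUR → INR → USD:
USD 734,000.00 × 0.907679 = EUR 666,236.39
EUR 666,236.39 ÷ 0.0114273 = INR 58,302,169.89
INR 58,302,169.89 × 0.0127270 = USD 742,011.72
Profit = USD 742,011.72 − USD 734,000.00

Profit: USD 8,011.72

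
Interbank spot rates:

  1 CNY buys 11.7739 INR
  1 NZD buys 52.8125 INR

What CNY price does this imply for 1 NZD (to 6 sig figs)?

NZD/CNY = 4.48556

1 NZD × 52.8125 = 52.8125 INR
52.8125 INR ÷ 11.7739 = 4.48556 CNY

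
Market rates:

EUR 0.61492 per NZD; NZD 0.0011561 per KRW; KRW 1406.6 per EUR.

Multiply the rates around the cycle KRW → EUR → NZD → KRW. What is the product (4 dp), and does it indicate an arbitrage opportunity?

Around KRW → EUR → NZD → KRW: 1 ÷ 1406.6 ÷ 0.61492 ÷ 0.0011561 = 1.000035
Product ≈ 1 (deviation 0.004%, within rounding noise).

1.0000 (no arbitrage)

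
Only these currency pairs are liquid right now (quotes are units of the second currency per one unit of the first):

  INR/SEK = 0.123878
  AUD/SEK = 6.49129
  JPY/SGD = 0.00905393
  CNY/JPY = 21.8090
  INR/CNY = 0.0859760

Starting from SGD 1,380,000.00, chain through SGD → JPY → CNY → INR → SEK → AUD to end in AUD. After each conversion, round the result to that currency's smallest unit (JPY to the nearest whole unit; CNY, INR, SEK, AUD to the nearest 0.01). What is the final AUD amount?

AUD 1,551,286.95

SGD 1,380,000.00 ÷ 0.00905393 = JPY 152,419,999
JPY 152,419,999 ÷ 21.8090 = CNY 6,988,857.77
CNY 6,988,857.77 ÷ 0.0859760 = INR 81,288,473.18
INR 81,288,473.18 × 0.123878 = SEK 10,069,853.48
SEK 10,069,853.48 ÷ 6.49129 = AUD 1,551,286.95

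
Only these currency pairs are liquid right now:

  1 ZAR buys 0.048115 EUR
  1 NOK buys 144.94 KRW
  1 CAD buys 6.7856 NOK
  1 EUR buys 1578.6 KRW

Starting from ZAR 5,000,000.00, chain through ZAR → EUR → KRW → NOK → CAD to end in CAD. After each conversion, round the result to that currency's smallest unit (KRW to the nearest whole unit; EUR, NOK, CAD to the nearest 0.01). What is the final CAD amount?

CAD 386,141.15

ZAR 5,000,000.00 × 0.048115 = EUR 240,575.00
EUR 240,575.00 × 1578.6 = KRW 379,771,695
KRW 379,771,695 ÷ 144.94 = NOK 2,620,199.36
NOK 2,620,199.36 ÷ 6.7856 = CAD 386,141.15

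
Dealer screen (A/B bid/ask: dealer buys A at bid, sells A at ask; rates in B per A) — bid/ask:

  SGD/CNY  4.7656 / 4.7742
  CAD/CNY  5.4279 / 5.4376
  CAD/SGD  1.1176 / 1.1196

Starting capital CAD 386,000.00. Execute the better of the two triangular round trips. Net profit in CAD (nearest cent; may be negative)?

Best loop CAD → CNY → SGD → CAD:
CAD 386,000.00 × 5.4279 (sell CAD at bid) = CNY 2,095,169.40
CNY 2,095,169.40 ÷ 4.7742 (buy SGD at ask) = SGD 438,852.46
SGD 438,852.46 ÷ 1.1196 (buy CAD at ask) = CAD 391,972.54

Net profit: CAD 5,972.54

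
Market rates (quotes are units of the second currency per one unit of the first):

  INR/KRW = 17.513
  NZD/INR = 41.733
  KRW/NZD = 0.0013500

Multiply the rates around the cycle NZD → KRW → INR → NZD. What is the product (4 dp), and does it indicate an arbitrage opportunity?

1.0135 (arbitrage exists)

Around NZD → KRW → INR → NZD: 1 ÷ 0.0013500 ÷ 17.513 ÷ 41.733 = 1.013505
Product > 1; profitable direction is NZD → KRW → INR → NZD.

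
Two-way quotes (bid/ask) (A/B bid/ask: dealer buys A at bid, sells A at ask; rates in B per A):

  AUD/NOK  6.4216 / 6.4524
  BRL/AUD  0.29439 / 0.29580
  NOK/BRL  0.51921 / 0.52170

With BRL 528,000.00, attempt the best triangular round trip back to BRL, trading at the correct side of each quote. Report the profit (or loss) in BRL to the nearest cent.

Best loop BRL → NOK → AUD → BRL:
BRL 528,000.00 ÷ 0.52170 (buy NOK at ask) = NOK 1,012,075.91
NOK 1,012,075.91 ÷ 6.4524 (buy AUD at ask) = AUD 156,852.63
AUD 156,852.63 ÷ 0.29580 (buy BRL at ask) = BRL 530,265.82

Net profit: BRL 2,265.82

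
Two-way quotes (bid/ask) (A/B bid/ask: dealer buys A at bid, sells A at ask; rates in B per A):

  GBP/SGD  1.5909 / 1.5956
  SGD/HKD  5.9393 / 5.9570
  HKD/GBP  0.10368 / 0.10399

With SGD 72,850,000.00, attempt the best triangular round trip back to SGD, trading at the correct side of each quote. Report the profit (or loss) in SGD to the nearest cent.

Best loop SGD → GBP → HKD → SGD:
SGD 72,850,000.00 ÷ 1.5956 (buy GBP at ask) = GBP 45,656,806.22
GBP 45,656,806.22 ÷ 0.10399 (buy HKD at ask) = HKD 439,049,968.43
HKD 439,049,968.43 ÷ 5.9570 (buy SGD at ask) = SGD 73,703,201.01

Net profit: SGD 853,201.01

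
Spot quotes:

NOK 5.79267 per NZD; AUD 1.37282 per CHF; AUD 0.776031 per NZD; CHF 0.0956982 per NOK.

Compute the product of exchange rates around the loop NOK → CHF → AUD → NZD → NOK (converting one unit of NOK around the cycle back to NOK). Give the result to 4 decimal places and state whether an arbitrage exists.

0.9807 (arbitrage exists)

Around NOK → CHF → AUD → NZD → NOK: 1 × 0.0956982 × 1.37282 ÷ 0.776031 × 5.79267 = 0.980657
Product < 1; profitable direction is NOK → NZD → AUD → CHF → NOK.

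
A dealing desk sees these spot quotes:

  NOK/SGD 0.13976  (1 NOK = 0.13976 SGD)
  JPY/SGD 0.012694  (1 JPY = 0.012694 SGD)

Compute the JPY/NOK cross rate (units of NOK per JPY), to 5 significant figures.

1 JPY × 0.012694 = 0.012694 SGD
0.012694 SGD ÷ 0.13976 = 0.0908271 NOK

JPY/NOK = 0.090827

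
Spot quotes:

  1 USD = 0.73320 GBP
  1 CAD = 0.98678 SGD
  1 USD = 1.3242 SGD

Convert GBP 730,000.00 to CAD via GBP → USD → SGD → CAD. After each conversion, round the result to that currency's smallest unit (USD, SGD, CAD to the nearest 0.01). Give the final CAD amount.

GBP 730,000.00 ÷ 0.73320 = USD 995,635.57
USD 995,635.57 × 1.3242 = SGD 1,318,420.62
SGD 1,318,420.62 ÷ 0.98678 = CAD 1,336,083.65

CAD 1,336,083.65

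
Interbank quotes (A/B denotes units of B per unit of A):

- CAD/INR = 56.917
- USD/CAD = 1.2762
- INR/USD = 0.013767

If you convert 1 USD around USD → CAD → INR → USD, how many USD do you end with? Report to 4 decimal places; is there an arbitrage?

1.0000 (no arbitrage)

Around USD → CAD → INR → USD: 1 × 1.2762 × 56.917 × 0.013767 = 1.000000
Product ≈ 1 (deviation 0.000%, within rounding noise).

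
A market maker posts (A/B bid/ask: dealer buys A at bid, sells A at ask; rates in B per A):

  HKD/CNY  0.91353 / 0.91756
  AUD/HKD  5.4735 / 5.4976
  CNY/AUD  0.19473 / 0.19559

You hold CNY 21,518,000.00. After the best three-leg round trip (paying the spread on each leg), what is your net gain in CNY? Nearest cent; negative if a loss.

Best loop CNY → HKD → AUD → CNY:
CNY 21,518,000.00 ÷ 0.91756 (buy HKD at ask) = HKD 23,451,327.43
HKD 23,451,327.43 ÷ 5.4976 (buy AUD at ask) = AUD 4,265,739.13
AUD 4,265,739.13 ÷ 0.19559 (buy CNY at ask) = CNY 21,809,597.26

Net profit: CNY 291,597.26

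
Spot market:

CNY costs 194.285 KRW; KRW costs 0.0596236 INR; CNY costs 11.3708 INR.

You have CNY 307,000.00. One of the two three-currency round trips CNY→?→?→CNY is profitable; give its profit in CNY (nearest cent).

Profit: CNY 5,755.40

Profitable loop is CNY → KRW → INR → CNY:
CNY 307,000.00 × 194.285 = KRW 59,645,495
KRW 59,645,495 × 0.0596236 = INR 3,556,279.14
INR 3,556,279.14 ÷ 11.3708 = CNY 312,755.40
Profit = CNY 312,755.40 − CNY 307,000.00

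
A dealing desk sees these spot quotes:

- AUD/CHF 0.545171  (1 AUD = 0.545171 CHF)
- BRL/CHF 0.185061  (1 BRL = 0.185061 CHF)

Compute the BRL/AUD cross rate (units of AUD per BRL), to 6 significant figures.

BRL/AUD = 0.339455

1 BRL × 0.185061 = 0.185061 CHF
0.185061 CHF ÷ 0.545171 = 0.339455 AUD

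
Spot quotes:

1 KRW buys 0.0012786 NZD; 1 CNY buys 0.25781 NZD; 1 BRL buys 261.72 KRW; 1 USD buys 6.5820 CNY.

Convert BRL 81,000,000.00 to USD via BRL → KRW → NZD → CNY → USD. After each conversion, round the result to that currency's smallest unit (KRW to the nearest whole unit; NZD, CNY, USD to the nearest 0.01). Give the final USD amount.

BRL 81,000,000.00 × 261.72 = KRW 21,199,320,000
KRW 21,199,320,000 × 0.0012786 = NZD 27,105,450.55
NZD 27,105,450.55 ÷ 0.25781 = CNY 105,137,312.56
CNY 105,137,312.56 ÷ 6.5820 = USD 15,973,459.82

USD 15,973,459.82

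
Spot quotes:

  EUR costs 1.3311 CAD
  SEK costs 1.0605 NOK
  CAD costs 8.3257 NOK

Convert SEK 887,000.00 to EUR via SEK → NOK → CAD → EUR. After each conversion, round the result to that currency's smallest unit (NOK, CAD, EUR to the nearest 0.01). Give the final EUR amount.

EUR 84,879.51

SEK 887,000.00 × 1.0605 = NOK 940,663.50
NOK 940,663.50 ÷ 8.3257 = CAD 112,983.11
CAD 112,983.11 ÷ 1.3311 = EUR 84,879.51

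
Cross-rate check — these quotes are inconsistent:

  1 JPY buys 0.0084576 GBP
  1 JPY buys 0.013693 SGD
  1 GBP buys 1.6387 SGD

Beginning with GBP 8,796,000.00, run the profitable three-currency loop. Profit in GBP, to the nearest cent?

Profit: GBP 106,935.10

Profitable loop is GBP → SGD → JPY → GBP:
GBP 8,796,000.00 × 1.6387 = SGD 14,414,005.20
SGD 14,414,005.20 ÷ 0.013693 = JPY 1,052,655,021
JPY 1,052,655,021 × 0.0084576 = GBP 8,902,935.10
Profit = GBP 8,902,935.10 − GBP 8,796,000.00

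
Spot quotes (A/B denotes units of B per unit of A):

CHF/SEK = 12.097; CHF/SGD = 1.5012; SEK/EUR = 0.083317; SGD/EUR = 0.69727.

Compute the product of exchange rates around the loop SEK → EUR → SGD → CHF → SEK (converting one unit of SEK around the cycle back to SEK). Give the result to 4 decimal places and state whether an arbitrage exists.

Around SEK → EUR → SGD → CHF → SEK: 1 × 0.083317 ÷ 0.69727 ÷ 1.5012 × 12.097 = 0.962879
Product < 1; profitable direction is SEK → CHF → SGD → EUR → SEK.

0.9629 (arbitrage exists)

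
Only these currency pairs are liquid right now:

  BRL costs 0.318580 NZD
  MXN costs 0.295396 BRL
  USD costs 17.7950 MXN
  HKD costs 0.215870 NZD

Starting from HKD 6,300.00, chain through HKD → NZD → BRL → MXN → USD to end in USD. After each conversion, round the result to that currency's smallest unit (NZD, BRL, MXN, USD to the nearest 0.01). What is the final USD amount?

HKD 6,300.00 × 0.215870 = NZD 1,359.98
NZD 1,359.98 ÷ 0.318580 = BRL 4,268.88
BRL 4,268.88 ÷ 0.295396 = MXN 14,451.38
MXN 14,451.38 ÷ 17.7950 = USD 812.10

USD 812.10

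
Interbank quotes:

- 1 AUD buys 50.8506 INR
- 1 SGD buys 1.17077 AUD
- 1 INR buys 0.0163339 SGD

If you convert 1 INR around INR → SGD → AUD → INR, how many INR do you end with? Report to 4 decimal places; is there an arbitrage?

Around INR → SGD → AUD → INR: 1 × 0.0163339 × 1.17077 × 50.8506 = 0.972428
Product < 1; profitable direction is INR → AUD → SGD → INR.

0.9724 (arbitrage exists)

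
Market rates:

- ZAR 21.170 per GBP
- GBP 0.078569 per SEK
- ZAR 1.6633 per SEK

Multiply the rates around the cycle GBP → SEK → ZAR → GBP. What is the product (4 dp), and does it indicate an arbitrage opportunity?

1.0000 (no arbitrage)

Around GBP → SEK → ZAR → GBP: 1 ÷ 0.078569 × 1.6633 ÷ 21.170 = 0.999997
Product ≈ 1 (deviation 0.000%, within rounding noise).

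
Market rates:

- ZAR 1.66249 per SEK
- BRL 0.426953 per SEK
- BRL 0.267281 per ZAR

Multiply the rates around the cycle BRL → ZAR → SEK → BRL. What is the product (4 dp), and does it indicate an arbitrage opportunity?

Around BRL → ZAR → SEK → BRL: 1 ÷ 0.267281 ÷ 1.66249 × 0.426953 = 0.960844
Product < 1; profitable direction is BRL → SEK → ZAR → BRL.

0.9608 (arbitrage exists)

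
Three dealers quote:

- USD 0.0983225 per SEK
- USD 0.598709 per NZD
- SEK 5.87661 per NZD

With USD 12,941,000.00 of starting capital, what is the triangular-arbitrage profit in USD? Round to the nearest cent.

Profitable loop is USD → SEK → NZD → USD:
USD 12,941,000.00 ÷ 0.0983225 = SEK 131,617,890.11
SEK 131,617,890.11 ÷ 5.87661 = NZD 22,396,907.42
NZD 22,396,907.42 × 0.598709 = USD 13,409,230.04
Profit = USD 13,409,230.04 − USD 12,941,000.00

Profit: USD 468,230.04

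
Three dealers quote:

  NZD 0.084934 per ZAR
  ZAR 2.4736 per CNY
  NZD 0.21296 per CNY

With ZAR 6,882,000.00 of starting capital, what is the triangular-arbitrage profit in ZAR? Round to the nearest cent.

Profit: ZAR 93,922.65

Profitable loop is ZAR → CNY → NZD → ZAR:
ZAR 6,882,000.00 ÷ 2.4736 = CNY 2,782,179.82
CNY 2,782,179.82 × 0.21296 = NZD 592,493.01
NZD 592,493.01 ÷ 0.084934 = ZAR 6,975,922.65
Profit = ZAR 6,975,922.65 − ZAR 6,882,000.00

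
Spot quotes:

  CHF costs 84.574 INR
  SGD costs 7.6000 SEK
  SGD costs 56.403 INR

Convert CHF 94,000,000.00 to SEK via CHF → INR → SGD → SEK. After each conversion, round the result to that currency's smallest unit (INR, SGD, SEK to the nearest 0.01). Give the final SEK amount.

CHF 94,000,000.00 × 84.574 = INR 7,949,956,000.00
INR 7,949,956,000.00 ÷ 56.403 = SGD 140,949,169.37
SGD 140,949,169.37 × 7.6000 = SEK 1,071,213,687.21

SEK 1,071,213,687.21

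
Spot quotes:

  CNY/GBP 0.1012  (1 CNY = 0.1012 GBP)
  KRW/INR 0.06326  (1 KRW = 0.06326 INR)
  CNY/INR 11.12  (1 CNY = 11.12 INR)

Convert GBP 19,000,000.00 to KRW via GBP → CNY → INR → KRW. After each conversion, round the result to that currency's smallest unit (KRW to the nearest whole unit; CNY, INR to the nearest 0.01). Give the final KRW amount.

KRW 33,002,640,461

GBP 19,000,000.00 ÷ 0.1012 = CNY 187,747,035.57
CNY 187,747,035.57 × 11.12 = INR 2,087,747,035.54
INR 2,087,747,035.54 ÷ 0.06326 = KRW 33,002,640,461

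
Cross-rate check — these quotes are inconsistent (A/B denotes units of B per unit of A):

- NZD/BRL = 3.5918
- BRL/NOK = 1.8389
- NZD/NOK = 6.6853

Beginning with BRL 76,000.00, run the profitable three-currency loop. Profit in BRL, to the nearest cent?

Profitable loop is BRL → NZD → NOK → BRL:
BRL 76,000.00 ÷ 3.5918 = NZD 21,159.31
NZD 21,159.31 × 6.6853 = NOK 141,456.32
NOK 141,456.32 ÷ 1.8389 = BRL 76,924.42
Profit = BRL 76,924.42 − BRL 76,000.00

Profit: BRL 924.42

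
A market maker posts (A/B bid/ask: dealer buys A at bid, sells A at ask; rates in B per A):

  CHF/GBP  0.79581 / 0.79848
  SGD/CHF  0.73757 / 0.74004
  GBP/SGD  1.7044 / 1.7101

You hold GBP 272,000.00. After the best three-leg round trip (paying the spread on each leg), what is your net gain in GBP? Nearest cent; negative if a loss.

Net profit: GBP 115.37

Best loop GBP → SGD → CHF → GBP:
GBP 272,000.00 × 1.7044 (sell GBP at bid) = SGD 463,596.80
SGD 463,596.80 × 0.73757 (sell SGD at bid) = CHF 341,935.09
CHF 341,935.09 × 0.79581 (sell CHF at bid) = GBP 272,115.37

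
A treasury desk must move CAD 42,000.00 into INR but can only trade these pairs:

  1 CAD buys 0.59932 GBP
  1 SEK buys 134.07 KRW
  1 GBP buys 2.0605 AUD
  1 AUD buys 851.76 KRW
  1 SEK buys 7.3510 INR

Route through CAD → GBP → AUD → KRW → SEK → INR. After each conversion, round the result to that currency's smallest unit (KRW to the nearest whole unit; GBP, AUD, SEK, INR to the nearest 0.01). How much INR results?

INR 2,422,215.15

CAD 42,000.00 × 0.59932 = GBP 25,171.44
GBP 25,171.44 × 2.0605 = AUD 51,865.75
AUD 51,865.75 × 851.76 = KRW 44,177,171
KRW 44,177,171 ÷ 134.07 = SEK 329,508.25
SEK 329,508.25 × 7.3510 = INR 2,422,215.15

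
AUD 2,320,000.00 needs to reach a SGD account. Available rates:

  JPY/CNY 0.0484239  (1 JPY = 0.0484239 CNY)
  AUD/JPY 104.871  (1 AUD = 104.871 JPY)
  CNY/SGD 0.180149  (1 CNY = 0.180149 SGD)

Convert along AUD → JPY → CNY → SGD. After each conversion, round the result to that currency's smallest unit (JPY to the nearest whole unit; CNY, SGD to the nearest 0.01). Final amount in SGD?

AUD 2,320,000.00 × 104.871 = JPY 243,300,720
JPY 243,300,720 × 0.0484239 = CNY 11,781,569.74
CNY 11,781,569.74 × 0.180149 = SGD 2,122,438.01

SGD 2,122,438.01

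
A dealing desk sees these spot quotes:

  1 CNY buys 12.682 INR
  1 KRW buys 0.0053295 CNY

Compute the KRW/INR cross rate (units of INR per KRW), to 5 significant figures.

1 KRW × 0.0053295 = 0.0053295 CNY
0.0053295 CNY × 12.682 = 0.0675887 INR

KRW/INR = 0.067589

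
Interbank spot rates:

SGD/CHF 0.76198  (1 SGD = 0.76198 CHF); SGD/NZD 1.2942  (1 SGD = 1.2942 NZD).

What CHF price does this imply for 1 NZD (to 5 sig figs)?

NZD/CHF = 0.58877

1 NZD ÷ 1.2942 = 0.772678 SGD
0.772678 SGD × 0.76198 = 0.588765 CHF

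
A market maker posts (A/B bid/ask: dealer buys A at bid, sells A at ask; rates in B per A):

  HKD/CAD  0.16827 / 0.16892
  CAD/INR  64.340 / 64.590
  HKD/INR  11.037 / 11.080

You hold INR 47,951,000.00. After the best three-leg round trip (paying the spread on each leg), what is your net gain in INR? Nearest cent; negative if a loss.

Best loop INR → CAD → HKD → INR:
INR 47,951,000.00 ÷ 64.590 (buy CAD at ask) = CAD 742,390.46
CAD 742,390.46 ÷ 0.16892 (buy HKD at ask) = HKD 4,394,923.41
HKD 4,394,923.41 × 11.037 (sell HKD at bid) = INR 48,506,769.71

Net profit: INR 555,769.71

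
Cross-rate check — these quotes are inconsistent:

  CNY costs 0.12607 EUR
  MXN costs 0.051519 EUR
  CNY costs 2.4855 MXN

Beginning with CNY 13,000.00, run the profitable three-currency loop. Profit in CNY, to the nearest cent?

Profit: CNY 204.22

Profitable loop is CNY → MXN → EUR → CNY:
CNY 13,000.00 × 2.4855 = MXN 32,311.50
MXN 32,311.50 × 0.051519 = EUR 1,664.66
EUR 1,664.66 ÷ 0.12607 = CNY 13,204.22
Profit = CNY 13,204.22 − CNY 13,000.00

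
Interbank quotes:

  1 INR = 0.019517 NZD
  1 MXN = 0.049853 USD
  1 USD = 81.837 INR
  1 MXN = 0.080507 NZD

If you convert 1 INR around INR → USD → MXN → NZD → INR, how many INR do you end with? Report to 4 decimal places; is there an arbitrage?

Around INR → USD → MXN → NZD → INR: 1 ÷ 81.837 ÷ 0.049853 × 0.080507 ÷ 0.019517 = 1.011066
Product > 1; profitable direction is INR → USD → MXN → NZD → INR.

1.0111 (arbitrage exists)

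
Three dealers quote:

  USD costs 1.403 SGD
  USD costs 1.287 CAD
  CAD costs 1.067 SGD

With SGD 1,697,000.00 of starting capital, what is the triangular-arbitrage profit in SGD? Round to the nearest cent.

Profitable loop is SGD → CAD → USD → SGD:
SGD 1,697,000.00 ÷ 1.067 = CAD 1,590,440.49
CAD 1,590,440.49 ÷ 1.287 = USD 1,235,773.49
USD 1,235,773.49 × 1.403 = SGD 1,733,790.21
Profit = SGD 1,733,790.21 − SGD 1,697,000.00

Profit: SGD 36,790.21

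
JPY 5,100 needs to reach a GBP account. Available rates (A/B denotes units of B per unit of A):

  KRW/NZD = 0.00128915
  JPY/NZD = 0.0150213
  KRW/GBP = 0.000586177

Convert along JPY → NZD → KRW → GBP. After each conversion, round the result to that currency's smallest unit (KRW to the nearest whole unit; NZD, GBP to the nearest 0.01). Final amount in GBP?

JPY 5,100 × 0.0150213 = NZD 76.61
NZD 76.61 ÷ 0.00128915 = KRW 59,427
KRW 59,427 × 0.000586177 = GBP 34.83

GBP 34.83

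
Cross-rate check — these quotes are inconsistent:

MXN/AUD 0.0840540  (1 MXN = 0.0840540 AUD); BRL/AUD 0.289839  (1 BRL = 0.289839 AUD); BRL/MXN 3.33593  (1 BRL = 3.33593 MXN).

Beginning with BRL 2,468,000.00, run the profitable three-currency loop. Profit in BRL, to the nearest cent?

Profit: BRL 83,095.19

Profitable loop is BRL → AUD → MXN → BRL:
BRL 2,468,000.00 × 0.289839 = AUD 715,322.65
AUD 715,322.65 ÷ 0.0840540 = MXN 8,510,274.97
MXN 8,510,274.97 ÷ 3.33593 = BRL 2,551,095.19
Profit = BRL 2,551,095.19 − BRL 2,468,000.00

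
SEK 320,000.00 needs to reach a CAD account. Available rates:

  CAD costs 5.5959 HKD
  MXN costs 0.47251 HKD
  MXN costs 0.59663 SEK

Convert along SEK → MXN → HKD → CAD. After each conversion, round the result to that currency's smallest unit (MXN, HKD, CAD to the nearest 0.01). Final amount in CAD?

CAD 45,288.29

SEK 320,000.00 ÷ 0.59663 = MXN 536,345.81
MXN 536,345.81 × 0.47251 = HKD 253,428.76
HKD 253,428.76 ÷ 5.5959 = CAD 45,288.29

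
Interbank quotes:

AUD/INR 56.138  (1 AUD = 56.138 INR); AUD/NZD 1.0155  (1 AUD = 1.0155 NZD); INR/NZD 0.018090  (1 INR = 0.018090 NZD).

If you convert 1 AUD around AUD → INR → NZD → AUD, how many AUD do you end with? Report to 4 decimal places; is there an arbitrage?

Around AUD → INR → NZD → AUD: 1 × 56.138 × 0.018090 ÷ 1.0155 = 1.000036
Product ≈ 1 (deviation 0.004%, within rounding noise).

1.0000 (no arbitrage)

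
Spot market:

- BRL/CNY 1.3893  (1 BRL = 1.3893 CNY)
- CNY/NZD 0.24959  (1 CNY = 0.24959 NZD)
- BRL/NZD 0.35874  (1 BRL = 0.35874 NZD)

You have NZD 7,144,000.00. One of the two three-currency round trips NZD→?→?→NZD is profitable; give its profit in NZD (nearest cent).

Profitable loop is NZD → CNY → BRL → NZD:
NZD 7,144,000.00 ÷ 0.24959 = CNY 28,622,941.62
CNY 28,622,941.62 ÷ 1.3893 = BRL 20,602,419.65
BRL 20,602,419.65 × 0.35874 = NZD 7,390,912.03
Profit = NZD 7,390,912.03 − NZD 7,144,000.00

Profit: NZD 246,912.03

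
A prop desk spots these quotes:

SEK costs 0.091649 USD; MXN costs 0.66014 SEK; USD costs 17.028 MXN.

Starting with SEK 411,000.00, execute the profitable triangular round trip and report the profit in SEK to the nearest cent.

Profitable loop is SEK → USD → MXN → SEK:
SEK 411,000.00 × 0.091649 = USD 37,667.74
USD 37,667.74 × 17.028 = MXN 641,406.26
MXN 641,406.26 × 0.66014 = SEK 423,417.93
Profit = SEK 423,417.93 − SEK 411,000.00

Profit: SEK 12,417.93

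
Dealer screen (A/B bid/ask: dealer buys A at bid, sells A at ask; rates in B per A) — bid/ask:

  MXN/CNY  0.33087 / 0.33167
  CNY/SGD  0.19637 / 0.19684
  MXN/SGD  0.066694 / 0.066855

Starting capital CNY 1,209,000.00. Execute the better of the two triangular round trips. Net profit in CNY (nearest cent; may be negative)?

Net profit: CNY 26,075.53

Best loop CNY → MXN → SGD → CNY:
CNY 1,209,000.00 ÷ 0.33167 (buy MXN at ask) = MXN 3,645,189.50
MXN 3,645,189.50 × 0.066694 (sell MXN at bid) = SGD 243,112.27
SGD 243,112.27 ÷ 0.19684 (buy CNY at ask) = CNY 1,235,075.53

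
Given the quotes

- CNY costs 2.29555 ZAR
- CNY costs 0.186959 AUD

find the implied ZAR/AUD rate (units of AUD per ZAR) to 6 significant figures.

1 ZAR ÷ 2.29555 = 0.435625 CNY
0.435625 CNY × 0.186959 = 0.0814441 AUD

ZAR/AUD = 0.0814441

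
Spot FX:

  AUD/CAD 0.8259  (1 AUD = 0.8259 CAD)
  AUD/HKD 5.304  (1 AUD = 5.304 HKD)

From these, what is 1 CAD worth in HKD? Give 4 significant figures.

CAD/HKD = 6.422

1 CAD ÷ 0.8259 = 1.2108 AUD
1.2108 AUD × 5.304 = 6.42208 HKD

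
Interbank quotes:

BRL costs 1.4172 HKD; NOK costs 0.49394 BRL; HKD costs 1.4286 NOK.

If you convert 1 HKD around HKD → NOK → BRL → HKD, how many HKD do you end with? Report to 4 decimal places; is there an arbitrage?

1.0000 (no arbitrage)

Around HKD → NOK → BRL → HKD: 1 × 1.4286 × 0.49394 × 1.4172 = 1.000037
Product ≈ 1 (deviation 0.004%, within rounding noise).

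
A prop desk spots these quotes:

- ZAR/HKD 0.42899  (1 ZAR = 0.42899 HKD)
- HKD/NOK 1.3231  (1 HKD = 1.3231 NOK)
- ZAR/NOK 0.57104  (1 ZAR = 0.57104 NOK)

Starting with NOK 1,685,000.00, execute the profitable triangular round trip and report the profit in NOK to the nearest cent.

Profit: NOK 10,222.07

Profitable loop is NOK → HKD → ZAR → NOK:
NOK 1,685,000.00 ÷ 1.3231 = HKD 1,273,524.30
HKD 1,273,524.30 ÷ 0.42899 = ZAR 2,968,657.31
ZAR 2,968,657.31 × 0.57104 = NOK 1,695,222.07
Profit = NOK 1,695,222.07 − NOK 1,685,000.00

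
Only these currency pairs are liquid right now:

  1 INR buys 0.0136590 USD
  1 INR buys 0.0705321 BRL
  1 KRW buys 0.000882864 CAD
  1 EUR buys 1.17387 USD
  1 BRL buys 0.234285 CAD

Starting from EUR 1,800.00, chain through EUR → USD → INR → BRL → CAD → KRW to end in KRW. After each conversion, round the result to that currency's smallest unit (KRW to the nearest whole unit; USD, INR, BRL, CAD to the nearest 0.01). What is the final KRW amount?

KRW 2,895,418

EUR 1,800.00 × 1.17387 = USD 2,112.97
USD 2,112.97 ÷ 0.0136590 = INR 154,694.34
INR 154,694.34 × 0.0705321 = BRL 10,910.92
BRL 10,910.92 × 0.234285 = CAD 2,556.26
CAD 2,556.26 ÷ 0.000882864 = KRW 2,895,418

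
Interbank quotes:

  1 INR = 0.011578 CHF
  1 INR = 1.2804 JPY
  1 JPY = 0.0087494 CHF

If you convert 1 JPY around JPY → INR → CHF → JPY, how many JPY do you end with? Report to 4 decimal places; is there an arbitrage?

Around JPY → INR → CHF → JPY: 1 ÷ 1.2804 × 0.011578 ÷ 0.0087494 = 1.033498
Product > 1; profitable direction is JPY → INR → CHF → JPY.

1.0335 (arbitrage exists)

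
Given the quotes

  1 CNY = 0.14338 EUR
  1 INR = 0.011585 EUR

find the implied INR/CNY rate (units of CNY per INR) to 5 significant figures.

1 INR × 0.011585 = 0.011585 EUR
0.011585 EUR ÷ 0.14338 = 0.0807993 CNY

INR/CNY = 0.080799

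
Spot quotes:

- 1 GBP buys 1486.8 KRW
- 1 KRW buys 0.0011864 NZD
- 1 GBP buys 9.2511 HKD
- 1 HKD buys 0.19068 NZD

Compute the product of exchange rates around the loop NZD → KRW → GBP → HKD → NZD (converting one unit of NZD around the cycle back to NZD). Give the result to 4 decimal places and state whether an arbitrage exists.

Around NZD → KRW → GBP → HKD → NZD: 1 ÷ 0.0011864 ÷ 1486.8 × 9.2511 × 0.19068 = 1.000034
Product ≈ 1 (deviation 0.003%, within rounding noise).

1.0000 (no arbitrage)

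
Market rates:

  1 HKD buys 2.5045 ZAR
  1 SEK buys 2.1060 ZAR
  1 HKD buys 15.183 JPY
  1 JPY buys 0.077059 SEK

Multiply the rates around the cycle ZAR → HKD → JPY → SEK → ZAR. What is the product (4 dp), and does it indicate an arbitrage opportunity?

Around ZAR → HKD → JPY → SEK → ZAR: 1 ÷ 2.5045 × 15.183 × 0.077059 × 2.1060 = 0.983826
Product < 1; profitable direction is ZAR → SEK → JPY → HKD → ZAR.

0.9838 (arbitrage exists)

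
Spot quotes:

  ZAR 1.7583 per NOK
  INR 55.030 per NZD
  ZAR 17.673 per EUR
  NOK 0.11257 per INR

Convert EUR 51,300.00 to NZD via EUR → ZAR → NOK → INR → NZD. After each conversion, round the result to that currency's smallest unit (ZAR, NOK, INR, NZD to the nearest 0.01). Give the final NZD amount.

NZD 83,236.25

EUR 51,300.00 × 17.673 = ZAR 906,624.90
ZAR 906,624.90 ÷ 1.7583 = NOK 515,625.83
NOK 515,625.83 ÷ 0.11257 = INR 4,580,490.63
INR 4,580,490.63 ÷ 55.030 = NZD 83,236.25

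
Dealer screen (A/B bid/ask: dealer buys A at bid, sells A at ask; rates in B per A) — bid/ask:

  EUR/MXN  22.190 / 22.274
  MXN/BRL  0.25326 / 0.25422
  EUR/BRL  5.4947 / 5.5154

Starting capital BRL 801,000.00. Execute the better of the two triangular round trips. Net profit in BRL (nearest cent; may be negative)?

Best loop BRL → EUR → MXN → BRL:
BRL 801,000.00 ÷ 5.5154 (buy EUR at ask) = EUR 145,229.72
EUR 145,229.72 × 22.190 (sell EUR at bid) = MXN 3,222,647.50
MXN 3,222,647.50 × 0.25326 (sell MXN at bid) = BRL 816,167.70

Net profit: BRL 15,167.70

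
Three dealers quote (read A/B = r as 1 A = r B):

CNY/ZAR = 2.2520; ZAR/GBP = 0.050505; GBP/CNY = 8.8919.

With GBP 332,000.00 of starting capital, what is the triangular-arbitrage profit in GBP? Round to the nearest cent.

Profitable loop is GBP → CNY → ZAR → GBP:
GBP 332,000.00 × 8.8919 = CNY 2,952,110.80
CNY 2,952,110.80 × 2.2520 = ZAR 6,648,153.52
ZAR 6,648,153.52 × 0.050505 = GBP 335,764.99
Profit = GBP 335,764.99 − GBP 332,000.00

Profit: GBP 3,764.99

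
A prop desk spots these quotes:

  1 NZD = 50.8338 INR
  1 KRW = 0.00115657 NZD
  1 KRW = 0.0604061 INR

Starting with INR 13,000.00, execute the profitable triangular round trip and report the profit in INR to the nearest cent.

Profit: INR 356.71

Profitable loop is INR → NZD → KRW → INR:
INR 13,000.00 ÷ 50.8338 = NZD 255.74
NZD 255.74 ÷ 0.00115657 = KRW 221,115
KRW 221,115 × 0.0604061 = INR 13,356.71
Profit = INR 13,356.71 − INR 13,000.00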